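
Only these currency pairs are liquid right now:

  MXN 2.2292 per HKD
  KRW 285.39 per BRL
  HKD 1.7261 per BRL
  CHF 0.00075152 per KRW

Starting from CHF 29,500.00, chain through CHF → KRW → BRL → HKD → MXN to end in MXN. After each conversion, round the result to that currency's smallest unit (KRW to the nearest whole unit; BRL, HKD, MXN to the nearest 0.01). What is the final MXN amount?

MXN 529,246.16

CHF 29,500.00 ÷ 0.00075152 = KRW 39,253,779
KRW 39,253,779 ÷ 285.39 = BRL 137,544.34
BRL 137,544.34 × 1.7261 = HKD 237,415.29
HKD 237,415.29 × 2.2292 = MXN 529,246.16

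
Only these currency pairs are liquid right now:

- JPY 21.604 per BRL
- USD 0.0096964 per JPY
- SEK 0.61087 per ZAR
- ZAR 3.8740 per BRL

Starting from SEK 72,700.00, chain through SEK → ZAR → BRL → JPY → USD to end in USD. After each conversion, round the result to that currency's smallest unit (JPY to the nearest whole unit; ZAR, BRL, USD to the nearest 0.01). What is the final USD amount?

SEK 72,700.00 ÷ 0.61087 = ZAR 119,010.59
ZAR 119,010.59 ÷ 3.8740 = BRL 30,720.34
BRL 30,720.34 × 21.604 = JPY 663,682
JPY 663,682 × 0.0096964 = USD 6,435.33

USD 6,435.33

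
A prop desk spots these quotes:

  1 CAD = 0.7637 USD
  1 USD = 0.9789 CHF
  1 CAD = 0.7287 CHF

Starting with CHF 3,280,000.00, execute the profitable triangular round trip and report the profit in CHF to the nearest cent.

Profitable loop is CHF → CAD → USD → CHF:
CHF 3,280,000.00 ÷ 0.7287 = CAD 4,501,166.46
CAD 4,501,166.46 × 0.7637 = USD 3,437,540.83
USD 3,437,540.83 × 0.9789 = CHF 3,365,008.71
Profit = CHF 3,365,008.71 − CHF 3,280,000.00

Profit: CHF 85,008.71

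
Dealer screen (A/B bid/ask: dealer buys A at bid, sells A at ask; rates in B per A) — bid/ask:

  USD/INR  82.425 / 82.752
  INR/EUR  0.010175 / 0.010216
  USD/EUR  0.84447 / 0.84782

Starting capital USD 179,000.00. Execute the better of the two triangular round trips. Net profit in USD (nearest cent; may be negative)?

Best loop USD → EUR → INR → USD:
USD 179,000.00 × 0.84447 (sell USD at bid) = EUR 151,160.13
EUR 151,160.13 ÷ 0.010216 (buy INR at ask) = INR 14,796,410.53
INR 14,796,410.53 ÷ 82.752 (buy USD at ask) = USD 178,804.26

Net result: USD -195.74 (no profitable arbitrage after spreads)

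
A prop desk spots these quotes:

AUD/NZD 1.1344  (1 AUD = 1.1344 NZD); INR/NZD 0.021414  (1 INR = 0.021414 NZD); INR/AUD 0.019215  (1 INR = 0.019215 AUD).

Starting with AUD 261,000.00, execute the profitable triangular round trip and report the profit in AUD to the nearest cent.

Profitable loop is AUD → NZD → INR → AUD:
AUD 261,000.00 × 1.1344 = NZD 296,078.40
NZD 296,078.40 ÷ 0.021414 = INR 13,826,393.95
INR 13,826,393.95 × 0.019215 = AUD 265,674.16
Profit = AUD 265,674.16 − AUD 261,000.00

Profit: AUD 4,674.16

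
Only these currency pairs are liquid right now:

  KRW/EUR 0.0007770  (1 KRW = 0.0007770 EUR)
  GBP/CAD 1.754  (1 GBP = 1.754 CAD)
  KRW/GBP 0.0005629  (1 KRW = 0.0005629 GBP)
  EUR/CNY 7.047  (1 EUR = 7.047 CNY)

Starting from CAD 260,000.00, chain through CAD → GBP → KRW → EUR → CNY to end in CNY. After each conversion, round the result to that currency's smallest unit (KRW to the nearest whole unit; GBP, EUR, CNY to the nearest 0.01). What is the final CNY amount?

CNY 1,441,908.80

CAD 260,000.00 ÷ 1.754 = GBP 148,232.61
GBP 148,232.61 ÷ 0.0005629 = KRW 263,337,378
KRW 263,337,378 × 0.0007770 = EUR 204,613.14
EUR 204,613.14 × 7.047 = CNY 1,441,908.80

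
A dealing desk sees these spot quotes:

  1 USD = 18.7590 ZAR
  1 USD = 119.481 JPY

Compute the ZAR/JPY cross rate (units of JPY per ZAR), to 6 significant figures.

1 ZAR ÷ 18.7590 = 0.0533077 USD
0.0533077 USD × 119.481 = 6.36926 JPY

ZAR/JPY = 6.36926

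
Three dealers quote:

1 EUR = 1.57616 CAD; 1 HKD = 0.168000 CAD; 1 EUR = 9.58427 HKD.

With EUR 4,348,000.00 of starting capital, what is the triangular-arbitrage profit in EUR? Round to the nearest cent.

Profit: EUR 93,785.23

Profitable loop is EUR → HKD → CAD → EUR:
EUR 4,348,000.00 × 9.58427 = HKD 41,672,405.96
HKD 41,672,405.96 × 0.168000 = CAD 7,000,964.20
CAD 7,000,964.20 ÷ 1.57616 = EUR 4,441,785.23
Profit = EUR 4,441,785.23 − EUR 4,348,000.00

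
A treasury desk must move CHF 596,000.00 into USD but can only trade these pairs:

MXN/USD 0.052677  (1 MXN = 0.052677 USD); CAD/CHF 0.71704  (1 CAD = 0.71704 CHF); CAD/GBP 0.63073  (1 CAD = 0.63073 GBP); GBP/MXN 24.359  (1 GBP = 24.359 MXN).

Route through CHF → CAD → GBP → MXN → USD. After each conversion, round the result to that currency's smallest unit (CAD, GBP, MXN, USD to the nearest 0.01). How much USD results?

CHF 596,000.00 ÷ 0.71704 = CAD 831,194.91
CAD 831,194.91 × 0.63073 = GBP 524,259.57
GBP 524,259.57 × 24.359 = MXN 12,770,438.87
MXN 12,770,438.87 × 0.052677 = USD 672,708.41

USD 672,708.41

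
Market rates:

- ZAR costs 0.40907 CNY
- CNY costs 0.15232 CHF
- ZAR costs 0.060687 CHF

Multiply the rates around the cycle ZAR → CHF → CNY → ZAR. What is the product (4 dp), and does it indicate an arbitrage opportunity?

0.9740 (arbitrage exists)

Around ZAR → CHF → CNY → ZAR: 1 × 0.060687 ÷ 0.15232 ÷ 0.40907 = 0.973960
Product < 1; profitable direction is ZAR → CNY → CHF → ZAR.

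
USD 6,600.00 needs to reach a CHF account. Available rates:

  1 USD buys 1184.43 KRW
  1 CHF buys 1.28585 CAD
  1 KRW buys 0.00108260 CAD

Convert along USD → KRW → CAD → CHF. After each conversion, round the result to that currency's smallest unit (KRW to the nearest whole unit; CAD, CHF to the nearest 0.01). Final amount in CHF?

CHF 6,581.59

USD 6,600.00 × 1184.43 = KRW 7,817,238
KRW 7,817,238 × 0.00108260 = CAD 8,462.94
CAD 8,462.94 ÷ 1.28585 = CHF 6,581.59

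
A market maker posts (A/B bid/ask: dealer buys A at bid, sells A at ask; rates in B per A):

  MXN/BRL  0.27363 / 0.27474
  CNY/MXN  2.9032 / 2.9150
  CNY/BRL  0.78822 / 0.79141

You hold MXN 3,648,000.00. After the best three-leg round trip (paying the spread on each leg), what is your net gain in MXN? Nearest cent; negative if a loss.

Best loop MXN → BRL → CNY → MXN:
MXN 3,648,000.00 × 0.27363 (sell MXN at bid) = BRL 998,202.24
BRL 998,202.24 ÷ 0.79141 (buy CNY at ask) = CNY 1,261,295.97
CNY 1,261,295.97 × 2.9032 (sell CNY at bid) = MXN 3,661,794.45

Net profit: MXN 13,794.45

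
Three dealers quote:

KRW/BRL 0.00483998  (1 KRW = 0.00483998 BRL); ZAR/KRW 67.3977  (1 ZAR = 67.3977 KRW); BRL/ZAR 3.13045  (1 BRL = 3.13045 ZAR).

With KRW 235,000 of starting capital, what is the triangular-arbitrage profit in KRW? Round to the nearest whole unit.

Profit: KRW 4,973

Profitable loop is KRW → BRL → ZAR → KRW:
KRW 235,000 × 0.00483998 = BRL 1,137.40
BRL 1,137.40 × 3.13045 = ZAR 3,560.56
ZAR 3,560.56 × 67.3977 = KRW 239,973
Profit = KRW 239,973 − KRW 235,000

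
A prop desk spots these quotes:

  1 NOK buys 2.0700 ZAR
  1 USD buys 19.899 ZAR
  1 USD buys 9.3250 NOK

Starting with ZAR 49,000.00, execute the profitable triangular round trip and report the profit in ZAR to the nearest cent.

Profitable loop is ZAR → NOK → USD → ZAR:
ZAR 49,000.00 ÷ 2.0700 = NOK 23,671.50
NOK 23,671.50 ÷ 9.3250 = USD 2,538.50
USD 2,538.50 × 19.899 = ZAR 50,513.58
Profit = ZAR 50,513.58 − ZAR 49,000.00

Profit: ZAR 1,513.58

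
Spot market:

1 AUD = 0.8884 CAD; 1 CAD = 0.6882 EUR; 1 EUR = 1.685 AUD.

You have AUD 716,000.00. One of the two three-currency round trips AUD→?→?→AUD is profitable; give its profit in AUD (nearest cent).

Profitable loop is AUD → CAD → EUR → AUD:
AUD 716,000.00 × 0.8884 = CAD 636,094.40
CAD 636,094.40 × 0.6882 = EUR 437,760.17
EUR 437,760.17 × 1.685 = AUD 737,625.88
Profit = AUD 737,625.88 − AUD 716,000.00

Profit: AUD 21,625.88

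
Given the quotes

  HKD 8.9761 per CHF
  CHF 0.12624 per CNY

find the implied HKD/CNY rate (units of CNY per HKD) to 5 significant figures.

HKD/CNY = 0.88250

1 HKD ÷ 8.9761 = 0.111407 CHF
0.111407 CHF ÷ 0.12624 = 0.882501 CNY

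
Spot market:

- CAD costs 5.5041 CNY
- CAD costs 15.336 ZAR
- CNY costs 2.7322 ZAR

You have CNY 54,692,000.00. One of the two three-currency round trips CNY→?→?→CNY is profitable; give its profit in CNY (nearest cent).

Profitable loop is CNY → CAD → ZAR → CNY:
CNY 54,692,000.00 ÷ 5.5041 = CAD 9,936,592.72
CAD 9,936,592.72 × 15.336 = ZAR 152,387,585.98
ZAR 152,387,585.98 ÷ 2.7322 = CNY 55,774,681.93
Profit = CNY 55,774,681.93 − CNY 54,692,000.00

Profit: CNY 1,082,681.93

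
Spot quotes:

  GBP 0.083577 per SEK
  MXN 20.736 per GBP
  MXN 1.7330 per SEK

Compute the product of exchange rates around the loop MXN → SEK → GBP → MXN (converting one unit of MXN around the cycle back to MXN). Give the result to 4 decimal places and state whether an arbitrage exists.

Around MXN → SEK → GBP → MXN: 1 ÷ 1.7330 × 0.083577 × 20.736 = 1.000030
Product ≈ 1 (deviation 0.003%, within rounding noise).

1.0000 (no arbitrage)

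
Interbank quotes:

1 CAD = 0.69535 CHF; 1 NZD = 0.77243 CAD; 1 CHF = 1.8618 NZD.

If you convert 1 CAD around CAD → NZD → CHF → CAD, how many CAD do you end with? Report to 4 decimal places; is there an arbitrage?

1.0000 (no arbitrage)

Around CAD → NZD → CHF → CAD: 1 ÷ 0.77243 ÷ 1.8618 ÷ 0.69535 = 1.000010
Product ≈ 1 (deviation 0.001%, within rounding noise).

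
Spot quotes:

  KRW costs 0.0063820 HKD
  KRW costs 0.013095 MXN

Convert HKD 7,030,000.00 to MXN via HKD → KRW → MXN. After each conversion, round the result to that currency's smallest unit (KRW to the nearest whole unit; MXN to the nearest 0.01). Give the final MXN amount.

MXN 14,424,608.28

HKD 7,030,000.00 ÷ 0.0063820 = KRW 1,101,535,569
KRW 1,101,535,569 × 0.013095 = MXN 14,424,608.28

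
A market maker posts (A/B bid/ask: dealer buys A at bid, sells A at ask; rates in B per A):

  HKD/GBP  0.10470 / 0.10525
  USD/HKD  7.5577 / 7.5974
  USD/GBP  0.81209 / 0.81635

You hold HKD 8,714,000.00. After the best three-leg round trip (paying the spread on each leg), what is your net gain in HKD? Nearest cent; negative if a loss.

Best loop HKD → USD → GBP → HKD:
HKD 8,714,000.00 ÷ 7.5974 (buy USD at ask) = USD 1,146,971.33
USD 1,146,971.33 × 0.81209 (sell USD at bid) = GBP 931,443.95
GBP 931,443.95 ÷ 0.10525 (buy HKD at ask) = HKD 8,849,823.75

Net profit: HKD 135,823.75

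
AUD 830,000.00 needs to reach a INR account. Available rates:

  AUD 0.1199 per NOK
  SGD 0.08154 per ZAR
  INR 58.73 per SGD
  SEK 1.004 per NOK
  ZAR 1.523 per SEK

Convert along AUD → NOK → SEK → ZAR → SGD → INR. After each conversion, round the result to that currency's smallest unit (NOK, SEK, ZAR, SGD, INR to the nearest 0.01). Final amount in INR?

INR 50,690,109.67

AUD 830,000.00 ÷ 0.1199 = NOK 6,922,435.36
NOK 6,922,435.36 × 1.004 = SEK 6,950,125.10
SEK 6,950,125.10 × 1.523 = ZAR 10,585,040.53
ZAR 10,585,040.53 × 0.08154 = SGD 863,104.20
SGD 863,104.20 × 58.73 = INR 50,690,109.67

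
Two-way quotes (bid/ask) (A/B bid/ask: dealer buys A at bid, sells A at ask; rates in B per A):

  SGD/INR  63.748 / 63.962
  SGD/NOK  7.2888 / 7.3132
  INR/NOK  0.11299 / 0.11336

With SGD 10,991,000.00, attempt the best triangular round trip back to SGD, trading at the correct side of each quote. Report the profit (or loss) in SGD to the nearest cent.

Net profit: SGD 57,704.77

Best loop SGD → NOK → INR → SGD:
SGD 10,991,000.00 × 7.2888 (sell SGD at bid) = NOK 80,111,200.80
NOK 80,111,200.80 ÷ 0.11336 (buy INR at ask) = INR 706,697,254.76
INR 706,697,254.76 ÷ 63.962 (buy SGD at ask) = SGD 11,048,704.77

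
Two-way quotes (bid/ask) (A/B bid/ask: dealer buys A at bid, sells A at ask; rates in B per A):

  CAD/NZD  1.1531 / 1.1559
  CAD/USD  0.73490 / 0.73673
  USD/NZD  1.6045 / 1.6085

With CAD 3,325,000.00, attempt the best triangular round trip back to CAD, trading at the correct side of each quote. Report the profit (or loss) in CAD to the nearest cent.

Best loop CAD → USD → NZD → CAD:
CAD 3,325,000.00 × 0.73490 (sell CAD at bid) = USD 2,443,542.50
USD 2,443,542.50 × 1.6045 (sell USD at bid) = NZD 3,920,663.94
NZD 3,920,663.94 ÷ 1.1559 (buy CAD at ask) = CAD 3,391,871.22

Net profit: CAD 66,871.22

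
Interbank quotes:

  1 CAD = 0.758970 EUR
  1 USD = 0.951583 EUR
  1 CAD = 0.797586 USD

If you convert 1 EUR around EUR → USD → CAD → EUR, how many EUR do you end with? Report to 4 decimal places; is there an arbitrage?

1.0000 (no arbitrage)

Around EUR → USD → CAD → EUR: 1 ÷ 0.951583 ÷ 0.797586 × 0.758970 = 1.000001
Product ≈ 1 (deviation 0.000%, within rounding noise).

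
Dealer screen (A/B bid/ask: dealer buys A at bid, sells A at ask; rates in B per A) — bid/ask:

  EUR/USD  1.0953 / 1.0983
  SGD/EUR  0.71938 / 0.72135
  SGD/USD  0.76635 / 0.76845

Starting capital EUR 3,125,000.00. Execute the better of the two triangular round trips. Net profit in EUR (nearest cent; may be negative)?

Net profit: EUR 79,246.02

Best loop EUR → USD → SGD → EUR:
EUR 3,125,000.00 × 1.0953 (sell EUR at bid) = USD 3,422,812.50
USD 3,422,812.50 ÷ 0.76845 (buy SGD at ask) = SGD 4,454,177.24
SGD 4,454,177.24 × 0.71938 (sell SGD at bid) = EUR 3,204,246.02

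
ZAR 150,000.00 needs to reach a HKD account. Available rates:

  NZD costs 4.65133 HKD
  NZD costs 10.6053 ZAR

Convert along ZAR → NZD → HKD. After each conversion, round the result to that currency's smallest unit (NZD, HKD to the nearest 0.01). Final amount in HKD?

HKD 65,787.81

ZAR 150,000.00 ÷ 10.6053 = NZD 14,143.87
NZD 14,143.87 × 4.65133 = HKD 65,787.81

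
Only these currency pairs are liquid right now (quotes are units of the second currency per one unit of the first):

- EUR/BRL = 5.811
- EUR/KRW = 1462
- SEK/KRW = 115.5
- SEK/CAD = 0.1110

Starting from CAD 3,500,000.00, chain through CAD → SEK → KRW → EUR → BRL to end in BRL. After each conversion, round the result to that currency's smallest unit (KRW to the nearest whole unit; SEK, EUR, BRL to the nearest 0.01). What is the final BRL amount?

CAD 3,500,000.00 ÷ 0.1110 = SEK 31,531,531.53
SEK 31,531,531.53 × 115.5 = KRW 3,641,891,892
KRW 3,641,891,892 ÷ 1462 = EUR 2,491,034.13
EUR 2,491,034.13 × 5.811 = BRL 14,475,399.33

BRL 14,475,399.33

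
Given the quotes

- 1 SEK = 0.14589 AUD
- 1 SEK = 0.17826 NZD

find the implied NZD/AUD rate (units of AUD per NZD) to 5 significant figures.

1 NZD ÷ 0.17826 = 5.60978 SEK
5.60978 SEK × 0.14589 = 0.818411 AUD

NZD/AUD = 0.81841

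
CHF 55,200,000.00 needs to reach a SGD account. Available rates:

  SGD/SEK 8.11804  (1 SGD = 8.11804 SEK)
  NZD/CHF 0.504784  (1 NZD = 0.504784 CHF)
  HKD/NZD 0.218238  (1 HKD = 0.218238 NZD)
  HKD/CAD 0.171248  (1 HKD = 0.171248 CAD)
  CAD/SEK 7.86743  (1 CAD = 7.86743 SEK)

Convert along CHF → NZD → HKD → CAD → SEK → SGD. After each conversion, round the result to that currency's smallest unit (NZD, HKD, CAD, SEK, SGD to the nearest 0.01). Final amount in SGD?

CHF 55,200,000.00 ÷ 0.504784 = NZD 109,353,703.76
NZD 109,353,703.76 ÷ 0.218238 = HKD 501,075,448.64
HKD 501,075,448.64 × 0.171248 = CAD 85,808,168.43
CAD 85,808,168.43 × 7.86743 = SEK 675,089,758.55
SEK 675,089,758.55 ÷ 8.11804 = SGD 83,159,205.74

SGD 83,159,205.74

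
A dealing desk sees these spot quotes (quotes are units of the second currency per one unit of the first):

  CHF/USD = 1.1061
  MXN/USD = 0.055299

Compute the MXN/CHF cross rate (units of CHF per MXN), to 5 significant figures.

1 MXN × 0.055299 = 0.055299 USD
0.055299 USD ÷ 1.1061 = 0.0499946 CHF

MXN/CHF = 0.049995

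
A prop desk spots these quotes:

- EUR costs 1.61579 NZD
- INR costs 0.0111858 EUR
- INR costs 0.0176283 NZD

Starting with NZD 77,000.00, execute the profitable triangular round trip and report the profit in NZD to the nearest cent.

Profit: NZD 1,946.39

Profitable loop is NZD → INR → EUR → NZD:
NZD 77,000.00 ÷ 0.0176283 = INR 4,367,976.49
INR 4,367,976.49 × 0.0111858 = EUR 48,859.31
EUR 48,859.31 × 1.61579 = NZD 78,946.39
Profit = NZD 78,946.39 − NZD 77,000.00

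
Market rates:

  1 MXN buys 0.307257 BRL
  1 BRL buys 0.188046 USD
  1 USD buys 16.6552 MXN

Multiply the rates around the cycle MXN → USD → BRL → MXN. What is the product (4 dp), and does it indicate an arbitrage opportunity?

Around MXN → USD → BRL → MXN: 1 ÷ 16.6552 ÷ 0.188046 ÷ 0.307257 = 1.039164
Product > 1; profitable direction is MXN → USD → BRL → MXN.

1.0392 (arbitrage exists)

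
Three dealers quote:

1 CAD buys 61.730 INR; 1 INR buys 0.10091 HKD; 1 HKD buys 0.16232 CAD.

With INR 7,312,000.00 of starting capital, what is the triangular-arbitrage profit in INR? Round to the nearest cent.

Profit: INR 81,306.31

Profitable loop is INR → HKD → CAD → INR:
INR 7,312,000.00 × 0.10091 = HKD 737,853.92
HKD 737,853.92 × 0.16232 = CAD 119,768.45
CAD 119,768.45 × 61.730 = INR 7,393,306.31
Profit = INR 7,393,306.31 − INR 7,312,000.00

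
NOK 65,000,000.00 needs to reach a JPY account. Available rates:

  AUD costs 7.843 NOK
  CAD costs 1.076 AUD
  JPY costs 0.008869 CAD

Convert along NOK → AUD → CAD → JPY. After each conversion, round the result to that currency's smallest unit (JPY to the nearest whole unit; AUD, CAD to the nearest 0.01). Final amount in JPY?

JPY 868,448,791

NOK 65,000,000.00 ÷ 7.843 = AUD 8,287,645.03
AUD 8,287,645.03 ÷ 1.076 = CAD 7,702,272.33
CAD 7,702,272.33 ÷ 0.008869 = JPY 868,448,791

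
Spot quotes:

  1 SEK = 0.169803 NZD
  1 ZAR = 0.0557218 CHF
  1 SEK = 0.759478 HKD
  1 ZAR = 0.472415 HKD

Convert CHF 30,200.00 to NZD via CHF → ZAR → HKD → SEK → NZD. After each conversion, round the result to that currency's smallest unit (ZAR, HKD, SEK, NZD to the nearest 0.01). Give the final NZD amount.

NZD 57,244.75

CHF 30,200.00 ÷ 0.0557218 = ZAR 541,978.18
ZAR 541,978.18 × 0.472415 = HKD 256,038.62
HKD 256,038.62 ÷ 0.759478 = SEK 337,124.47
SEK 337,124.47 × 0.169803 = NZD 57,244.75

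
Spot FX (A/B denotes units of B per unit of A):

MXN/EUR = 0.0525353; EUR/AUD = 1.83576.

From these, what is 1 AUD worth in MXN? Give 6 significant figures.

AUD/MXN = 10.3689

1 AUD ÷ 1.83576 = 0.544734 EUR
0.544734 EUR ÷ 0.0525353 = 10.3689 MXN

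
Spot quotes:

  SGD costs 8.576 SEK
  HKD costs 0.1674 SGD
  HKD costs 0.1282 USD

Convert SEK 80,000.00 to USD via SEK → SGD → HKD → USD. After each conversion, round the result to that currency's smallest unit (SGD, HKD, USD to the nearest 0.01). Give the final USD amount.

SEK 80,000.00 ÷ 8.576 = SGD 9,328.36
SGD 9,328.36 ÷ 0.1674 = HKD 55,724.97
HKD 55,724.97 × 0.1282 = USD 7,143.94

USD 7,143.94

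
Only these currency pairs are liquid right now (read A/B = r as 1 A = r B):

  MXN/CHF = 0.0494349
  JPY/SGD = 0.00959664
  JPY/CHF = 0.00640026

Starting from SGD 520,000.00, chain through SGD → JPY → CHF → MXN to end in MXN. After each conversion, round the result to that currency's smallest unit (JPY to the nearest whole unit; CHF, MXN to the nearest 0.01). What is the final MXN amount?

SGD 520,000.00 ÷ 0.00959664 = JPY 54,185,632
JPY 54,185,632 × 0.00640026 = CHF 346,802.13
CHF 346,802.13 ÷ 0.0494349 = MXN 7,015,329.86

MXN 7,015,329.86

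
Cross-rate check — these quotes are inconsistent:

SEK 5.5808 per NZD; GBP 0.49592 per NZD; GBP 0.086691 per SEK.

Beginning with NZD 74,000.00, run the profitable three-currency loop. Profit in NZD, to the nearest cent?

Profit: NZD 1,853.02

Profitable loop is NZD → GBP → SEK → NZD:
NZD 74,000.00 × 0.49592 = GBP 36,698.08
GBP 36,698.08 ÷ 0.086691 = SEK 423,320.53
SEK 423,320.53 ÷ 5.5808 = NZD 75,853.02
Profit = NZD 75,853.02 − NZD 74,000.00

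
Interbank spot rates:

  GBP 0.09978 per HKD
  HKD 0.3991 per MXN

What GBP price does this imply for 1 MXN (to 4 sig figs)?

1 MXN × 0.3991 = 0.3991 HKD
0.3991 HKD × 0.09978 = 0.0398222 GBP

MXN/GBP = 0.03982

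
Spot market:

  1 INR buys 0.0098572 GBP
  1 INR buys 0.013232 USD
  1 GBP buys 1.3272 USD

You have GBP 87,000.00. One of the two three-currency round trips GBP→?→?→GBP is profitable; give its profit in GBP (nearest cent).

Profit: GBP 994.35

Profitable loop is GBP → INR → USD → GBP:
GBP 87,000.00 ÷ 0.0098572 = INR 8,826,035.79
INR 8,826,035.79 × 0.013232 = USD 116,786.11
USD 116,786.11 ÷ 1.3272 = GBP 87,994.35
Profit = GBP 87,994.35 − GBP 87,000.00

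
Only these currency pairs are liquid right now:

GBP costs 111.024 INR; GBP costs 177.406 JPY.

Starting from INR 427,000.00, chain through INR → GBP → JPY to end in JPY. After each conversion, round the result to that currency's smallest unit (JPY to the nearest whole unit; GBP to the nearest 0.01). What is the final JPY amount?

JPY 682,307

INR 427,000.00 ÷ 111.024 = GBP 3,846.02
GBP 3,846.02 × 177.406 = JPY 682,307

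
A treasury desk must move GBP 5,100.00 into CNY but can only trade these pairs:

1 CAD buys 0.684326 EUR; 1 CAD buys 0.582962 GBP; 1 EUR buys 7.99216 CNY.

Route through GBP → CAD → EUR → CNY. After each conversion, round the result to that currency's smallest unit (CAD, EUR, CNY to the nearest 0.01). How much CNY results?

CNY 47,847.30

GBP 5,100.00 ÷ 0.582962 = CAD 8,748.43
CAD 8,748.43 × 0.684326 = EUR 5,986.78
EUR 5,986.78 × 7.99216 = CNY 47,847.30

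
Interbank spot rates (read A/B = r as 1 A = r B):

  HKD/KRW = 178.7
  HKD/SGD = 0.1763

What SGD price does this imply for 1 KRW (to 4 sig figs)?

1 KRW ÷ 178.7 = 0.00559597 HKD
0.00559597 HKD × 0.1763 = 0.00098657 SGD

KRW/SGD = 0.0009866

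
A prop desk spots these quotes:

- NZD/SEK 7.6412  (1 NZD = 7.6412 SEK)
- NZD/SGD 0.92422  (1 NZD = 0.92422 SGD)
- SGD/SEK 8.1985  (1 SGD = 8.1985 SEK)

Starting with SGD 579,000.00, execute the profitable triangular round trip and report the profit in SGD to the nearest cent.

Profit: SGD 4,889.10

Profitable loop is SGD → NZD → SEK → SGD:
SGD 579,000.00 ÷ 0.92422 = NZD 626,474.22
NZD 626,474.22 × 7.6412 = SEK 4,787,014.78
SEK 4,787,014.78 ÷ 8.1985 = SGD 583,889.10
Profit = SGD 583,889.10 − SGD 579,000.00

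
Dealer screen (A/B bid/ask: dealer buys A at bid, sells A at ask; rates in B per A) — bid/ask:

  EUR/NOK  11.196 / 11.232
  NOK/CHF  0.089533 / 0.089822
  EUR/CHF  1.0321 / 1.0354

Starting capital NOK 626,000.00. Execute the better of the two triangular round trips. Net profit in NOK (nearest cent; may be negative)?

Best loop NOK → EUR → CHF → NOK:
NOK 626,000.00 ÷ 11.232 (buy EUR at ask) = EUR 55,733.62
EUR 55,733.62 × 1.0321 (sell EUR at bid) = CHF 57,522.67
CHF 57,522.67 ÷ 0.089822 (buy NOK at ask) = NOK 640,407.33

Net profit: NOK 14,407.33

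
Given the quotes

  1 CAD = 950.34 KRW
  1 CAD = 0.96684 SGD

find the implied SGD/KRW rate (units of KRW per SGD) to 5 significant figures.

SGD/KRW = 982.93

1 SGD ÷ 0.96684 = 1.0343 CAD
1.0343 CAD × 950.34 = 982.934 KRW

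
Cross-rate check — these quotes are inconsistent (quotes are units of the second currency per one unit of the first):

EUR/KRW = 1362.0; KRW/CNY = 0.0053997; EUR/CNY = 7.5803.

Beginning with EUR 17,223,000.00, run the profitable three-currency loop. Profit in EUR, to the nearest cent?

Profit: EUR 529,047.69

Profitable loop is EUR → CNY → KRW → EUR:
EUR 17,223,000.00 × 7.5803 = CNY 130,555,506.90
CNY 130,555,506.90 ÷ 0.0053997 = KRW 24,178,288,960
KRW 24,178,288,960 ÷ 1362.0 = EUR 17,752,047.69
Profit = EUR 17,752,047.69 − EUR 17,223,000.00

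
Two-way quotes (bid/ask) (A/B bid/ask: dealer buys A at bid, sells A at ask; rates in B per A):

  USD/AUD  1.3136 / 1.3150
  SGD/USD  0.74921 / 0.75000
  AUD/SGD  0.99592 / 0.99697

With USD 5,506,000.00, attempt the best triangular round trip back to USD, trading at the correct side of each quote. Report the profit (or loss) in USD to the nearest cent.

Net profit: USD 93,730.17

Best loop USD → SGD → AUD → USD:
USD 5,506,000.00 ÷ 0.75000 (buy SGD at ask) = SGD 7,341,333.33
SGD 7,341,333.33 ÷ 0.99697 (buy AUD at ask) = AUD 7,363,645.18
AUD 7,363,645.18 ÷ 1.3150 (buy USD at ask) = USD 5,599,730.17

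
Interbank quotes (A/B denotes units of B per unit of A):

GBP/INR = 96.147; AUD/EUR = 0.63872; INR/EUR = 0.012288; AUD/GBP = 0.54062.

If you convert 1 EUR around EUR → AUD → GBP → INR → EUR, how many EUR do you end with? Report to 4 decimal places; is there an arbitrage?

Around EUR → AUD → GBP → INR → EUR: 1 ÷ 0.63872 × 0.54062 × 96.147 × 0.012288 = 0.999997
Product ≈ 1 (deviation 0.000%, within rounding noise).

1.0000 (no arbitrage)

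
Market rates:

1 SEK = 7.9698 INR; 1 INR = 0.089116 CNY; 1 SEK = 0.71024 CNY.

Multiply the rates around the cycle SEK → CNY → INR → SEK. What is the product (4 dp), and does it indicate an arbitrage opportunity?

Around SEK → CNY → INR → SEK: 1 × 0.71024 ÷ 0.089116 ÷ 7.9698 = 1.000005
Product ≈ 1 (deviation 0.000%, within rounding noise).

1.0000 (no arbitrage)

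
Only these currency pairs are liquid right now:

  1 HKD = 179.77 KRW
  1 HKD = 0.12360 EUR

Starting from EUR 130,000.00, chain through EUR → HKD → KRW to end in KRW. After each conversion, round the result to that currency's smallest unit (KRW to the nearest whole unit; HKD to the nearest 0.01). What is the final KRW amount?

KRW 189,078,480

EUR 130,000.00 ÷ 0.12360 = HKD 1,051,779.94
HKD 1,051,779.94 × 179.77 = KRW 189,078,480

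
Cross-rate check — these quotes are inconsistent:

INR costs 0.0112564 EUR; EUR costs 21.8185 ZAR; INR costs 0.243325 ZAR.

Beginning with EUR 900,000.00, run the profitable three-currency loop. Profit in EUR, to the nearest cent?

Profitable loop is EUR → ZAR → INR → EUR:
EUR 900,000.00 × 21.8185 = ZAR 19,636,650.00
ZAR 19,636,650.00 ÷ 0.243325 = INR 80,701,325.39
INR 80,701,325.39 × 0.0112564 = EUR 908,406.40
Profit = EUR 908,406.40 − EUR 900,000.00

Profit: EUR 8,406.40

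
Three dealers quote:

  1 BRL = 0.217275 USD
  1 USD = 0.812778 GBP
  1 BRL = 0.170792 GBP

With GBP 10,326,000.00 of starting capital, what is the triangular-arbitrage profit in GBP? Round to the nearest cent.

Profit: GBP 350,927.53

Profitable loop is GBP → BRL → USD → GBP:
GBP 10,326,000.00 ÷ 0.170792 = BRL 60,459,506.30
BRL 60,459,506.30 × 0.217275 = USD 13,136,339.23
USD 13,136,339.23 × 0.812778 = GBP 10,676,927.53
Profit = GBP 10,676,927.53 − GBP 10,326,000.00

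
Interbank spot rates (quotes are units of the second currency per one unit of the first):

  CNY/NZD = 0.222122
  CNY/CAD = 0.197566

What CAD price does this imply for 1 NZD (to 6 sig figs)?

1 NZD ÷ 0.222122 = 4.50203 CNY
4.50203 CNY × 0.197566 = 0.889448 CAD

NZD/CAD = 0.889448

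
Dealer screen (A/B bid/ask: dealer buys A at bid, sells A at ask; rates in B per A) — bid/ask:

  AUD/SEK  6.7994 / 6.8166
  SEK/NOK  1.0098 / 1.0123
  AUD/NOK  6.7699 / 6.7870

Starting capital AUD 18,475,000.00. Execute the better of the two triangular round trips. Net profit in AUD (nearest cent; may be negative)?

Net profit: AUD 215,140.03

Best loop AUD → SEK → NOK → AUD:
AUD 18,475,000.00 × 6.7994 (sell AUD at bid) = SEK 125,618,915.00
SEK 125,618,915.00 × 1.0098 (sell SEK at bid) = NOK 126,849,980.37
NOK 126,849,980.37 ÷ 6.7870 (buy AUD at ask) = AUD 18,690,140.03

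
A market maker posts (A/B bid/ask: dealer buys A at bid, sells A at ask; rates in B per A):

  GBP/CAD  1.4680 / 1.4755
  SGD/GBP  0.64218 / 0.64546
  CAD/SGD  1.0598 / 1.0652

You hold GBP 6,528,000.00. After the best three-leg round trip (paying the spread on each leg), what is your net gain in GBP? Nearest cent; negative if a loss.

Net result: GBP -5,908.43 (no profitable arbitrage after spreads)

Best loop GBP → CAD → SGD → GBP:
GBP 6,528,000.00 × 1.4680 (sell GBP at bid) = CAD 9,583,104.00
CAD 9,583,104.00 × 1.0598 (sell CAD at bid) = SGD 10,156,173.62
SGD 10,156,173.62 × 0.64218 (sell SGD at bid) = GBP 6,522,091.57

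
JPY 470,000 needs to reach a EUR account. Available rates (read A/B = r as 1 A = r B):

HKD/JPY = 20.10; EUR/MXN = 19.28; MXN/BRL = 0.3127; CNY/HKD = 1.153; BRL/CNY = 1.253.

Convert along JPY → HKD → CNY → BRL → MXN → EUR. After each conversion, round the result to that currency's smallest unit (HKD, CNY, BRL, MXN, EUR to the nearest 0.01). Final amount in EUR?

EUR 2,684.64

JPY 470,000 ÷ 20.10 = HKD 23,383.08
HKD 23,383.08 ÷ 1.153 = CNY 20,280.21
CNY 20,280.21 ÷ 1.253 = BRL 16,185.32
BRL 16,185.32 ÷ 0.3127 = MXN 51,759.90
MXN 51,759.90 ÷ 19.28 = EUR 2,684.64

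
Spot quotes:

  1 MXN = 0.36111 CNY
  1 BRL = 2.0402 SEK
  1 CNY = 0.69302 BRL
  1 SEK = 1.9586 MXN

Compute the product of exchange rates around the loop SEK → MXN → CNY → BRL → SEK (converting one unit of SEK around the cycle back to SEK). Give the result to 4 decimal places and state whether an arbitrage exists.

1.0000 (no arbitrage)

Around SEK → MXN → CNY → BRL → SEK: 1 × 1.9586 × 0.36111 × 0.69302 × 2.0402 = 1.000009
Product ≈ 1 (deviation 0.001%, within rounding noise).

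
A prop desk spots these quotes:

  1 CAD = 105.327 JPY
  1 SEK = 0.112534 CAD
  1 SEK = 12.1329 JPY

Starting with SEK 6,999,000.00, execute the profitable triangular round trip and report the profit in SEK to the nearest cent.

Profit: SEK 165,355.72

Profitable loop is SEK → JPY → CAD → SEK:
SEK 6,999,000.00 × 12.1329 = JPY 84,918,167
JPY 84,918,167 ÷ 105.327 = CAD 806,233.61
CAD 806,233.61 ÷ 0.112534 = SEK 7,164,355.72
Profit = SEK 7,164,355.72 − SEK 6,999,000.00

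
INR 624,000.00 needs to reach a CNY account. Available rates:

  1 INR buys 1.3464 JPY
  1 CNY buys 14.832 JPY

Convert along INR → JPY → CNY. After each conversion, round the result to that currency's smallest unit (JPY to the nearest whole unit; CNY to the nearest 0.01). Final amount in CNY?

INR 624,000.00 × 1.3464 = JPY 840,154
JPY 840,154 ÷ 14.832 = CNY 56,644.69

CNY 56,644.69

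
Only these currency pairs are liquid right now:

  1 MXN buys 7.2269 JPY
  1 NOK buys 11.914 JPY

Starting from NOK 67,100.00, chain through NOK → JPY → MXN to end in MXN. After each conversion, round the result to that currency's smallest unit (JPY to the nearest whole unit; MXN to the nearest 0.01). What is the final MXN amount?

NOK 67,100.00 × 11.914 = JPY 799,429
JPY 799,429 ÷ 7.2269 = MXN 110,618.52

MXN 110,618.52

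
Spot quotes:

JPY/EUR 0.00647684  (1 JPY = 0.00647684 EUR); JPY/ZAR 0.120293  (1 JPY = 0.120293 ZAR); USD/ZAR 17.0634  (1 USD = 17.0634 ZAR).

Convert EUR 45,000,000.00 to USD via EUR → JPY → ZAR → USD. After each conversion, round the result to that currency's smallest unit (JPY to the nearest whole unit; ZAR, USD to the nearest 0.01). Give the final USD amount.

EUR 45,000,000.00 ÷ 0.00647684 = JPY 6,947,832,585
JPY 6,947,832,585 × 0.120293 = ZAR 835,775,625.15
ZAR 835,775,625.15 ÷ 17.0634 = USD 48,980,603.23

USD 48,980,603.23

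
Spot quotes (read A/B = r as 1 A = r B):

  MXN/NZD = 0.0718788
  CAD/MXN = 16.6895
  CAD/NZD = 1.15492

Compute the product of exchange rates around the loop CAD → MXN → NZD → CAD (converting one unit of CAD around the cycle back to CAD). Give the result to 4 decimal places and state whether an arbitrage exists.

1.0387 (arbitrage exists)

Around CAD → MXN → NZD → CAD: 1 × 16.6895 × 0.0718788 ÷ 1.15492 = 1.038705
Product > 1; profitable direction is CAD → MXN → NZD → CAD.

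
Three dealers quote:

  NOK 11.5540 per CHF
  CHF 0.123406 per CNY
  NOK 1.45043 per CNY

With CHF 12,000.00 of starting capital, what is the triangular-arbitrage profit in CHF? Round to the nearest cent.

Profitable loop is CHF → CNY → NOK → CHF:
CHF 12,000.00 ÷ 0.123406 = CNY 97,240.00
CNY 97,240.00 × 1.45043 = NOK 141,039.82
NOK 141,039.82 ÷ 11.5540 = CHF 12,207.01
Profit = CHF 12,207.01 − CHF 12,000.00

Profit: CHF 207.01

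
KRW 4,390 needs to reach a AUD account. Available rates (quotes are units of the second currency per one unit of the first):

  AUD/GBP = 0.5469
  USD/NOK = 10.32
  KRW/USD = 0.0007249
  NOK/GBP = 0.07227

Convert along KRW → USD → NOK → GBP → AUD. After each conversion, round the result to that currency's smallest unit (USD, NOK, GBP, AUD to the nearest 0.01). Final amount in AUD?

AUD 4.33

KRW 4,390 × 0.0007249 = USD 3.18
USD 3.18 × 10.32 = NOK 32.82
NOK 32.82 × 0.07227 = GBP 2.37
GBP 2.37 ÷ 0.5469 = AUD 4.33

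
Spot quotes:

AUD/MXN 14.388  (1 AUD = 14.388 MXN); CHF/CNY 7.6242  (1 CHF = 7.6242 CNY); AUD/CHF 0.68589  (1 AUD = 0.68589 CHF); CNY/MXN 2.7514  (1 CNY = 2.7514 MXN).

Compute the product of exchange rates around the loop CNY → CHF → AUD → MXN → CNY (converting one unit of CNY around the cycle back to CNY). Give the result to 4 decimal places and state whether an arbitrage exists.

1.0000 (no arbitrage)

Around CNY → CHF → AUD → MXN → CNY: 1 ÷ 7.6242 ÷ 0.68589 × 14.388 ÷ 2.7514 = 0.999995
Product ≈ 1 (deviation 0.000%, within rounding noise).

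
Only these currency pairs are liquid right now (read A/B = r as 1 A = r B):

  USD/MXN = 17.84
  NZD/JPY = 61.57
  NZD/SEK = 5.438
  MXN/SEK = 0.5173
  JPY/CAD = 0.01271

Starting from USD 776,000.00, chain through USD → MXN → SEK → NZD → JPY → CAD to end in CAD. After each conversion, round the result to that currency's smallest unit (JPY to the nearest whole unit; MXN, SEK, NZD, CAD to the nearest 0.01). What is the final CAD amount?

USD 776,000.00 × 17.84 = MXN 13,843,840.00
MXN 13,843,840.00 × 0.5173 = SEK 7,161,418.43
SEK 7,161,418.43 ÷ 5.438 = NZD 1,316,921.37
NZD 1,316,921.37 × 61.57 = JPY 81,082,849
JPY 81,082,849 × 0.01271 = CAD 1,030,563.01

CAD 1,030,563.01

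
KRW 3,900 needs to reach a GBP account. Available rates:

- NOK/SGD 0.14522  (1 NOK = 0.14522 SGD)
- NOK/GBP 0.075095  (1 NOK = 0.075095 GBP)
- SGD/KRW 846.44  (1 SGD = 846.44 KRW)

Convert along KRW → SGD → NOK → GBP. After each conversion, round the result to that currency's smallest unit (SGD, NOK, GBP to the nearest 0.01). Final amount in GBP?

GBP 2.38

KRW 3,900 ÷ 846.44 = SGD 4.61
SGD 4.61 ÷ 0.14522 = NOK 31.74
NOK 31.74 × 0.075095 = GBP 2.38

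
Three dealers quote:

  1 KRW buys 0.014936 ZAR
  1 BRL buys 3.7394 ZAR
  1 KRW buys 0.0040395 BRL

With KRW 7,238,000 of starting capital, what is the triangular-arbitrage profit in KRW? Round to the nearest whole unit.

Profit: KRW 82,046

Profitable loop is KRW → BRL → ZAR → KRW:
KRW 7,238,000 × 0.0040395 = BRL 29,237.90
BRL 29,237.90 × 3.7394 = ZAR 109,332.21
ZAR 109,332.21 ÷ 0.014936 = KRW 7,320,046
Profit = KRW 7,320,046 − KRW 7,238,000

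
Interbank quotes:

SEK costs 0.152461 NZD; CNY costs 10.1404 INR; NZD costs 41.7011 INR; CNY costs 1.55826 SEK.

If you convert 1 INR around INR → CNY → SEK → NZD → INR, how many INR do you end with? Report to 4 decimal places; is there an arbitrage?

0.9770 (arbitrage exists)

Around INR → CNY → SEK → NZD → INR: 1 ÷ 10.1404 × 1.55826 × 0.152461 × 41.7011 = 0.976992
Product < 1; profitable direction is INR → NZD → SEK → CNY → INR.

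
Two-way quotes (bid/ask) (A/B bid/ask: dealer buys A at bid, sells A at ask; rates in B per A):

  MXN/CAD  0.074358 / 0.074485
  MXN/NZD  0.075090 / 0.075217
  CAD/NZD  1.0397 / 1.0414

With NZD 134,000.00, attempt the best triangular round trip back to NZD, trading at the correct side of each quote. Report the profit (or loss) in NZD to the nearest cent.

Best loop NZD → MXN → CAD → NZD:
NZD 134,000.00 ÷ 0.075217 (buy MXN at ask) = MXN 1,781,512.16
MXN 1,781,512.16 × 0.074358 (sell MXN at bid) = CAD 132,469.68
CAD 132,469.68 × 1.0397 (sell CAD at bid) = NZD 137,728.73

Net profit: NZD 3,728.73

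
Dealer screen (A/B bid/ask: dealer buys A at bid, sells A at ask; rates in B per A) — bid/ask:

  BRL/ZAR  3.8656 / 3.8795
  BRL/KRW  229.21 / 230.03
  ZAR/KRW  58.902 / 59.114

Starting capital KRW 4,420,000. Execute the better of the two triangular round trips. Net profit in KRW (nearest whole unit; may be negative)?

Net result: KRW -2,366 (no profitable arbitrage after spreads)

Best loop KRW → ZAR → BRL → KRW:
KRW 4,420,000 ÷ 59.114 (buy ZAR at ask) = ZAR 74,770.78
ZAR 74,770.78 ÷ 3.8795 (buy BRL at ask) = BRL 19,273.30
BRL 19,273.30 × 229.21 (sell BRL at bid) = KRW 4,417,634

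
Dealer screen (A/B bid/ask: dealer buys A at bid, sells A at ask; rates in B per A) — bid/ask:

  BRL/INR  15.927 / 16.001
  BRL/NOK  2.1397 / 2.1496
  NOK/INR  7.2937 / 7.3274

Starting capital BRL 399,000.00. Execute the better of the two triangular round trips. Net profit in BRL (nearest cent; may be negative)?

Net profit: BRL 4,458.92

Best loop BRL → INR → NOK → BRL:
BRL 399,000.00 × 15.927 (sell BRL at bid) = INR 6,354,873.00
INR 6,354,873.00 ÷ 7.3274 (buy NOK at ask) = NOK 867,275.30
NOK 867,275.30 ÷ 2.1496 (buy BRL at ask) = BRL 403,458.92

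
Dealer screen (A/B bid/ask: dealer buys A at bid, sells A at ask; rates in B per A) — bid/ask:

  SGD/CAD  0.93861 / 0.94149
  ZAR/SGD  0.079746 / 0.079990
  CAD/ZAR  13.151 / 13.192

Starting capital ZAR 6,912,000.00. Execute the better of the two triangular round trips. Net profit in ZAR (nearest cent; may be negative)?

Best loop ZAR → CAD → SGD → ZAR:
ZAR 6,912,000.00 ÷ 13.192 (buy CAD at ask) = CAD 523,953.91
CAD 523,953.91 ÷ 0.94149 (buy SGD at ask) = SGD 556,515.64
SGD 556,515.64 ÷ 0.079990 (buy ZAR at ask) = ZAR 6,957,315.19

Net profit: ZAR 45,315.19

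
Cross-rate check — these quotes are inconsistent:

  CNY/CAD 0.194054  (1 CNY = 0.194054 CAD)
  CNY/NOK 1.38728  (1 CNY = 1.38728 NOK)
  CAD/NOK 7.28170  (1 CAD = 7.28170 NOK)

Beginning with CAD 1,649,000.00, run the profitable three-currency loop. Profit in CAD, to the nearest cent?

Profit: CAD 30,623.38

Profitable loop is CAD → NOK → CNY → CAD:
CAD 1,649,000.00 × 7.28170 = NOK 12,007,523.30
NOK 12,007,523.30 ÷ 1.38728 = CNY 8,655,443.24
CNY 8,655,443.24 × 0.194054 = CAD 1,679,623.38
Profit = CAD 1,679,623.38 − CAD 1,649,000.00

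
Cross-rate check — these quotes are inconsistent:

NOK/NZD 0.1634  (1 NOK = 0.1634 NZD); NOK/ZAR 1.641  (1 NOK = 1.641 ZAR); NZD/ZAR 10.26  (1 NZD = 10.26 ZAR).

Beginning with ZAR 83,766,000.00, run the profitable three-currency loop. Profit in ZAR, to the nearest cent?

Profitable loop is ZAR → NOK → NZD → ZAR:
ZAR 83,766,000.00 ÷ 1.641 = NOK 51,045,703.84
NOK 51,045,703.84 × 0.1634 = NZD 8,340,868.01
NZD 8,340,868.01 × 10.26 = ZAR 85,577,305.76
Profit = ZAR 85,577,305.76 − ZAR 83,766,000.00

Profit: ZAR 1,811,305.76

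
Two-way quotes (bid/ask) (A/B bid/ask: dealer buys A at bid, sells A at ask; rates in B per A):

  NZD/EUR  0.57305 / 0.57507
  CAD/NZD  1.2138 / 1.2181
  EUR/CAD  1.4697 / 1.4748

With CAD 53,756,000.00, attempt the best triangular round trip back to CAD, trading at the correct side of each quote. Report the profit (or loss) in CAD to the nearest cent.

Net profit: CAD 1,197,491.33

Best loop CAD → NZD → EUR → CAD:
CAD 53,756,000.00 × 1.2138 (sell CAD at bid) = NZD 65,249,032.80
NZD 65,249,032.80 × 0.57305 (sell NZD at bid) = EUR 37,390,958.25
EUR 37,390,958.25 × 1.4697 (sell EUR at bid) = CAD 54,953,491.33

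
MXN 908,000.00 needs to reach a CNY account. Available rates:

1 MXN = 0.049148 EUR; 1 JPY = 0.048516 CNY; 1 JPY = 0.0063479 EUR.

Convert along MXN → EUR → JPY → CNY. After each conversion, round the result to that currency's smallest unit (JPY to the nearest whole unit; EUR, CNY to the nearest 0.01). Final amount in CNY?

MXN 908,000.00 × 0.049148 = EUR 44,626.38
EUR 44,626.38 ÷ 0.0063479 = JPY 7,030,101
JPY 7,030,101 × 0.048516 = CNY 341,072.38

CNY 341,072.38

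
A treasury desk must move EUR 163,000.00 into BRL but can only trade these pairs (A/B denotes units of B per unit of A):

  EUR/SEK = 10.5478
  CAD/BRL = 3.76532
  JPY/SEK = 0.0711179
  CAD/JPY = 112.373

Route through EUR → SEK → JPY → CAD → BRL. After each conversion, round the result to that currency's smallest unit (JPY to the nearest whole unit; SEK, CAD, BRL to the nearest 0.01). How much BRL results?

EUR 163,000.00 × 10.5478 = SEK 1,719,291.40
SEK 1,719,291.40 ÷ 0.0711179 = JPY 24,175,227
JPY 24,175,227 ÷ 112.373 = CAD 215,133.77
CAD 215,133.77 × 3.76532 = BRL 810,047.49

BRL 810,047.49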